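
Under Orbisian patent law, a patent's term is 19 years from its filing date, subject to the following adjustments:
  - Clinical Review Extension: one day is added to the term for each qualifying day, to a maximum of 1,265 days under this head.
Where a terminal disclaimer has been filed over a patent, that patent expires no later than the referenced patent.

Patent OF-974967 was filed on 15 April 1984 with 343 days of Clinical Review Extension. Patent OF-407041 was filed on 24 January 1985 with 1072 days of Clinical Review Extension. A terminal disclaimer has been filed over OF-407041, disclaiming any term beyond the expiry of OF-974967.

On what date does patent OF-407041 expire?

2004-03-23

Natural term of OF-407041:
  Base: filing + 19 years → 24 January 2004.
  Clinical Review Extension: 1072 days (within the 1265-day cap) → +1072 days → 31 December 2006.
Expiry of referenced patent OF-974967:
  Base: filing + 19 years → 15 April 2003.
  Clinical Review Extension: 343 days (within the 1265-day cap) → +343 days → 23 March 2004.
Terminal disclaimer: OF-407041 expires on the earlier of 31 December 2006 and 23 March 2004.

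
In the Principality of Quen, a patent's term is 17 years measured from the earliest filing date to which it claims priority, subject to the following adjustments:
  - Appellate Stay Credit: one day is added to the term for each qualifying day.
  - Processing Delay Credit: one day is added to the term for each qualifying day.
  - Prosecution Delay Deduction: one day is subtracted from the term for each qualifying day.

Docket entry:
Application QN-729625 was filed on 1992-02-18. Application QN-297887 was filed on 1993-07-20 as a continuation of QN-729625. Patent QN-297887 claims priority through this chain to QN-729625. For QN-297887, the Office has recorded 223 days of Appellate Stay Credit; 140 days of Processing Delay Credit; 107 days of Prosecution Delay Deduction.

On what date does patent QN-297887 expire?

November 1, 2009

Earliest priority filing: 18 February 1992.
Base term: 18 February 1992 + 17 years → 18 February 2009.
Appellate Stay Credit: +223 days → 29 September 2009.
Processing Delay Credit: +140 days → 16 February 2010.
Prosecution Delay Deduction: −107 days → 1 November 2009.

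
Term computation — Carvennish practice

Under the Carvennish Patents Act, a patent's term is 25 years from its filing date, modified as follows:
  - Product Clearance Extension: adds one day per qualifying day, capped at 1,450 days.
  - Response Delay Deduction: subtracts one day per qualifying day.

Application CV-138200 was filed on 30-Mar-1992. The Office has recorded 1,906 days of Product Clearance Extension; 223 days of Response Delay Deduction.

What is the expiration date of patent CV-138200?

Base term: filing date + 25 years → 30 March 2017.
Product Clearance Extension: 1906 days claimed exceeds the 1450-day cap, so +1450 days → 19 March 2021.
Response Delay Deduction: −223 days → 8 August 2020.

2020-08-08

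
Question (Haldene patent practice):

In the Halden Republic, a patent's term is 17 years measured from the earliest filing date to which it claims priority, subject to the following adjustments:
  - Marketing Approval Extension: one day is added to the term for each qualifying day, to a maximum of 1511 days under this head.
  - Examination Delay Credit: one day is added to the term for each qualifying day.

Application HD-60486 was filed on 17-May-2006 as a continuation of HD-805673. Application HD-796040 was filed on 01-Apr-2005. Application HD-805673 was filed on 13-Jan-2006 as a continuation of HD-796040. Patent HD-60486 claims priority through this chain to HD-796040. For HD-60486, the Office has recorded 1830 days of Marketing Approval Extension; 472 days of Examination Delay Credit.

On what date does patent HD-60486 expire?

Earliest priority filing: 1 April 2005.
Base term: 1 April 2005 + 17 years → 1 April 2022.
Marketing Approval Extension: 1830 days claimed exceeds the 1511-day cap, so +1511 days → 21 May 2026.
Examination Delay Credit: +472 days → 5 September 2027.

2027-09-05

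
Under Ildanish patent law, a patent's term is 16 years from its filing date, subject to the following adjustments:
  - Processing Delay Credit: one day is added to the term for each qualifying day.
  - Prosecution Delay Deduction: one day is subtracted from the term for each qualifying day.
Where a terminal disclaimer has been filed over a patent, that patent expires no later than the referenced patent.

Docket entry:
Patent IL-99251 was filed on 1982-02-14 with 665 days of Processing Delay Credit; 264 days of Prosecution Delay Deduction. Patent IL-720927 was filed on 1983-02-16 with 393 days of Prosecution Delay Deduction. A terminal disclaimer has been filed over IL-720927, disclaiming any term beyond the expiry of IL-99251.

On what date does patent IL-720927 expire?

Natural term of IL-720927:
  Base: filing + 16 years → 16 February 1999.
  Prosecution Delay Deduction: −393 days → 19 January 1998.
Expiry of referenced patent IL-99251:
  Base: filing + 16 years → 14 February 1998.
  Processing Delay Credit: +665 days → 11 December 1999.
  Prosecution Delay Deduction: −264 days → 22 March 1999.
Terminal disclaimer: IL-720927 expires on the earlier of 19 January 1998 and 22 March 1999.

January 19, 1998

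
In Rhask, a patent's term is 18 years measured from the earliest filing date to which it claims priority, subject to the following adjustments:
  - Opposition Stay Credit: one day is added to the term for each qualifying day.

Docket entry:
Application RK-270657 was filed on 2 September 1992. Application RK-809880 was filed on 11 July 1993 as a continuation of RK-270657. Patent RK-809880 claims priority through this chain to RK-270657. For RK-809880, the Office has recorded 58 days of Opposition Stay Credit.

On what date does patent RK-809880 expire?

Earliest priority filing: 2 September 1992.
Base term: 2 September 1992 + 18 years → 2 September 2010.
Opposition Stay Credit: +58 days → 30 October 2010.

2010-10-30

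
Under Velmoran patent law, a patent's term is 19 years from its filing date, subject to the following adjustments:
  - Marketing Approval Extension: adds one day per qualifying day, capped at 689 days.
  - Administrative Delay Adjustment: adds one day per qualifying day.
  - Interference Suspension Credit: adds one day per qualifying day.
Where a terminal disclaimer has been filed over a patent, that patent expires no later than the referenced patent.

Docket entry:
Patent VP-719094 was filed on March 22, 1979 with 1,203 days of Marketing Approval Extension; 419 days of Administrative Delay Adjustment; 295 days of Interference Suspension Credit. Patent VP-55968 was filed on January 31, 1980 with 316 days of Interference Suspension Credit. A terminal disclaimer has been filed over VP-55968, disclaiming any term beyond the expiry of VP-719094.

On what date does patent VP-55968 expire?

Natural term of VP-55968:
  Base: filing + 19 years → 31 January 1999.
  Interference Suspension Credit: +316 days → 13 December 1999.
Expiry of referenced patent VP-719094:
  Base: filing + 19 years → 22 March 1998.
  Marketing Approval Extension: 1203 days claimed exceeds the 689-day cap, so +689 days → 9 February 2000.
  Administrative Delay Adjustment: +419 days → 3 April 2001.
  Interference Suspension Credit: +295 days → 23 January 2002.
Terminal disclaimer: VP-55968 expires on the earlier of 13 December 1999 and 23 January 2002.

1999-12-13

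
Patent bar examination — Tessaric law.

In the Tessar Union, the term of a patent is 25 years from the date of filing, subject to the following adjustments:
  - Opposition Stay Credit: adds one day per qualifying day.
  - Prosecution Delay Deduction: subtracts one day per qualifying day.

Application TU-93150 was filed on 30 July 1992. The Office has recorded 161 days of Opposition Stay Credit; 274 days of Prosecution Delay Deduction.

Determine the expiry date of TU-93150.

Base term: filing date + 25 years → 30 July 2017.
Opposition Stay Credit: +161 days → 7 January 2018.
Prosecution Delay Deduction: −274 days → 8 April 2017.

2017-04-08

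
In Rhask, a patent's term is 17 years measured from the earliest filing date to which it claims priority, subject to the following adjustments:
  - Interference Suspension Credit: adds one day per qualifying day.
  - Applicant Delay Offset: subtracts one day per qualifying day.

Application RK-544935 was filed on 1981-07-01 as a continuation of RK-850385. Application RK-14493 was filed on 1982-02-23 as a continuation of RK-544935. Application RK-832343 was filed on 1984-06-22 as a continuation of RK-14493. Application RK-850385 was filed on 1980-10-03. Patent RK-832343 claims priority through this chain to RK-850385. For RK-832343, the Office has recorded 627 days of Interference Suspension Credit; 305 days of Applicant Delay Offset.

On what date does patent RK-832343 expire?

1998-08-21

Earliest priority filing: 3 October 1980.
Base term: 3 October 1980 + 17 years → 3 October 1997.
Interference Suspension Credit: +627 days → 22 June 1999.
Applicant Delay Offset: −305 days → 21 August 1998.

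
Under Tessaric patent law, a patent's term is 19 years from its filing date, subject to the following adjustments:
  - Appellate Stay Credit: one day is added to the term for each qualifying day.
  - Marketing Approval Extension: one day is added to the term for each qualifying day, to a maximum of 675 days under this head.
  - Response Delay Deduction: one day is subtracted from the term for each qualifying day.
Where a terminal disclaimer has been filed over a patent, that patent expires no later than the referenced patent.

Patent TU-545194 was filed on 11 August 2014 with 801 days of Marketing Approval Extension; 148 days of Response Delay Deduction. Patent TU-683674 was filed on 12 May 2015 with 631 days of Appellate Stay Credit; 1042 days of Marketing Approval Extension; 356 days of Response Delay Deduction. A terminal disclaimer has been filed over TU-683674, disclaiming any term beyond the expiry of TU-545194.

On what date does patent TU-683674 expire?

Natural term of TU-683674:
  Base: filing + 19 years → 12 May 2034.
  Appellate Stay Credit: +631 days → 2 February 2036.
  Marketing Approval Extension: 1042 days claimed exceeds the 675-day cap, so +675 days → 8 December 2037.
  Response Delay Deduction: −356 days → 17 December 2036.
Expiry of referenced patent TU-545194:
  Base: filing + 19 years → 11 August 2033.
  Marketing Approval Extension: 801 days claimed exceeds the 675-day cap, so +675 days → 17 June 2035.
  Response Delay Deduction: −148 days → 20 January 2035.
Terminal disclaimer: TU-683674 expires on the earlier of 17 December 2036 and 20 January 2035.

2035-01-20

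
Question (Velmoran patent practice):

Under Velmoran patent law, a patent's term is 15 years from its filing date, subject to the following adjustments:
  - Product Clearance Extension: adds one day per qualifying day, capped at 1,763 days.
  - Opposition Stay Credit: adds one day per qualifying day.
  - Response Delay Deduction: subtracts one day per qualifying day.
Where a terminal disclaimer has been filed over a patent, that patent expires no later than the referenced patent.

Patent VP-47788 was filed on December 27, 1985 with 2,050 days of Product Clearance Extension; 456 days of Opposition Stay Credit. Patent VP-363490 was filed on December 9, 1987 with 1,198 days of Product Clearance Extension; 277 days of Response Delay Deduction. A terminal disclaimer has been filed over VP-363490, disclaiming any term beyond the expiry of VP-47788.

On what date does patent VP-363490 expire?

June 17, 2005

Natural term of VP-363490:
  Base: filing + 15 years → 9 December 2002.
  Product Clearance Extension: 1198 days (within the 1763-day cap) → +1198 days → 21 March 2006.
  Response Delay Deduction: −277 days → 17 June 2005.
Expiry of referenced patent VP-47788:
  Base: filing + 15 years → 27 December 2000.
  Product Clearance Extension: 2050 days claimed exceeds the 1763-day cap, so +1763 days → 25 October 2005.
  Opposition Stay Credit: +456 days → 24 January 2007.
Terminal disclaimer: VP-363490 expires on the earlier of 17 June 2005 and 24 January 2007.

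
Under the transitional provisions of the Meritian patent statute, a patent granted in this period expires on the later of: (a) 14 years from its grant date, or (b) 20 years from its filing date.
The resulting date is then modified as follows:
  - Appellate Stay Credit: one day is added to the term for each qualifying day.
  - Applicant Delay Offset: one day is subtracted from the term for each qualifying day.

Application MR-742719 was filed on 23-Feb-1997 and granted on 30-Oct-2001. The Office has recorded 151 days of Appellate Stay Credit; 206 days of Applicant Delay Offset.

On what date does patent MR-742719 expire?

(a) grant + 14 years → 30 October 2015.
(b) filing + 20 years → 23 February 2017.
Later of the two: 23 February 2017.
Appellate Stay Credit: +151 days → 24 July 2017.
Applicant Delay Offset: −206 days → 30 December 2016.

2016-12-30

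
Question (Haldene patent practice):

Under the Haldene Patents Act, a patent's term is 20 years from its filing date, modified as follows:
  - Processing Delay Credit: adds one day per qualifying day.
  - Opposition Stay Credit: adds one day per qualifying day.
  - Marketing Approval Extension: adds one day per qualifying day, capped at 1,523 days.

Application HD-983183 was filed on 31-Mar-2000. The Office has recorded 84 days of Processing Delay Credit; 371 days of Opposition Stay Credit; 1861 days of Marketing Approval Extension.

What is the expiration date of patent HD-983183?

August 30, 2025

Base term: filing date + 20 years → 31 March 2020.
Processing Delay Credit: +84 days → 23 June 2020.
Opposition Stay Credit: +371 days → 29 June 2021.
Marketing Approval Extension: 1861 days claimed exceeds the 1523-day cap, so +1523 days → 30 August 2025.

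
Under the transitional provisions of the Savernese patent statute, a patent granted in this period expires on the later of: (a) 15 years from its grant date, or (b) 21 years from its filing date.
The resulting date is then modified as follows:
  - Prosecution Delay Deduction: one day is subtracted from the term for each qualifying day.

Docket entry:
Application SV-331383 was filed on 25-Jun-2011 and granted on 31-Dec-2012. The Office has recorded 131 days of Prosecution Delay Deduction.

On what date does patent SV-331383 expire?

(a) grant + 15 years → 31 December 2027.
(b) filing + 21 years → 25 June 2032.
Later of the two: 25 June 2032.
Prosecution Delay Deduction: −131 days → 15 February 2032.

2032-02-15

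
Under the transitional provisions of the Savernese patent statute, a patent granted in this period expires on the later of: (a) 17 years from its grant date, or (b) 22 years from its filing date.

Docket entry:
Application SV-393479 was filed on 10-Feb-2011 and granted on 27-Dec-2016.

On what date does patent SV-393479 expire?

(a) grant + 17 years → 27 December 2033.
(b) filing + 22 years → 10 February 2033.
Later of the two: 27 December 2033.

2033-12-27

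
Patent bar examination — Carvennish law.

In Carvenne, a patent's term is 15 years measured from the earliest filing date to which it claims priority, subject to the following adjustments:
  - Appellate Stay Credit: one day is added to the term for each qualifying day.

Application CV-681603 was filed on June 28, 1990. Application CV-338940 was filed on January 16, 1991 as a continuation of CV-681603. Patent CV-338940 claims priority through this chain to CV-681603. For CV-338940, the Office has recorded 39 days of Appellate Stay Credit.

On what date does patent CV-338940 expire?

2005-08-06

Earliest priority filing: 28 June 1990.
Base term: 28 June 1990 + 15 years → 28 June 2005.
Appellate Stay Credit: +39 days → 6 August 2005.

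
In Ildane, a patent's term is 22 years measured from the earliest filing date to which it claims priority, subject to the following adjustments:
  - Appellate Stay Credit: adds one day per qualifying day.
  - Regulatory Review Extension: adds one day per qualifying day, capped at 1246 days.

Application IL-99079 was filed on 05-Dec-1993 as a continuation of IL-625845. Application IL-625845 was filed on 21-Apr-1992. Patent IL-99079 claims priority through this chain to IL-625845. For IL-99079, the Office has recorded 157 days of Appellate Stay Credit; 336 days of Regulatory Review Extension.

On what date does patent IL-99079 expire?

2015-08-27

Earliest priority filing: 21 April 1992.
Base term: 21 April 1992 + 22 years → 21 April 2014.
Appellate Stay Credit: +157 days → 25 September 2014.
Regulatory Review Extension: 336 days (within the 1246-day cap) → +336 days → 27 August 2015.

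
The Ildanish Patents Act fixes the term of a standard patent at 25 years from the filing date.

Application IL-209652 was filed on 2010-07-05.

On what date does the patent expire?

2035-07-05

Filing date + 25 years → 5 July 2035.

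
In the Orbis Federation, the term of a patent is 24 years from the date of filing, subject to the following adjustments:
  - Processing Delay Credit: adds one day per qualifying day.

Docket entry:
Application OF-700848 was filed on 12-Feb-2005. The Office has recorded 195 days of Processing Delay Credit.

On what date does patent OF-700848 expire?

Base term: filing date + 24 years → 12 February 2029.
Processing Delay Credit: +195 days → 26 August 2029.

2029-08-26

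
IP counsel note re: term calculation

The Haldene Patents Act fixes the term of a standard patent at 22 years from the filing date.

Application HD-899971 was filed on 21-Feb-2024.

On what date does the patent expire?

Filing date + 22 years → 21 February 2046.

February 21, 2046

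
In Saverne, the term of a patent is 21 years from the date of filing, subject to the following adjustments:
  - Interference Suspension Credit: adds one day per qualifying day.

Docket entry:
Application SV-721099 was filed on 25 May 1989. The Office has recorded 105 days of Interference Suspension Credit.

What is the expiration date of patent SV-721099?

Base term: filing date + 21 years → 25 May 2010.
Interference Suspension Credit: +105 days → 7 September 2010.

September 7, 2010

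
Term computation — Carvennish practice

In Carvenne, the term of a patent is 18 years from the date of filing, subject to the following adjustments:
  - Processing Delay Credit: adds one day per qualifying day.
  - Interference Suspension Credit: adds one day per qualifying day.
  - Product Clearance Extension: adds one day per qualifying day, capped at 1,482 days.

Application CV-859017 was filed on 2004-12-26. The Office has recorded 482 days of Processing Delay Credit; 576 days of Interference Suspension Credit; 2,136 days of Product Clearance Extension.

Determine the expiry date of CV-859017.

December 9, 2029

Base term: filing date + 18 years → 26 December 2022.
Processing Delay Credit: +482 days → 21 April 2024.
Interference Suspension Credit: +576 days → 18 November 2025.
Product Clearance Extension: 2136 days claimed exceeds the 1482-day cap, so +1482 days → 9 December 2029.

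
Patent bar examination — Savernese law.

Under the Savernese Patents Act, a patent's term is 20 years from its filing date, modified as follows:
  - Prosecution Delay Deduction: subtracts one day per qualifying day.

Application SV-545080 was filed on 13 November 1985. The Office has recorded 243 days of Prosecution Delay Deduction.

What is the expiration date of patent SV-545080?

March 15, 2005

Base term: filing date + 20 years → 13 November 2005.
Prosecution Delay Deduction: −243 days → 15 March 2005.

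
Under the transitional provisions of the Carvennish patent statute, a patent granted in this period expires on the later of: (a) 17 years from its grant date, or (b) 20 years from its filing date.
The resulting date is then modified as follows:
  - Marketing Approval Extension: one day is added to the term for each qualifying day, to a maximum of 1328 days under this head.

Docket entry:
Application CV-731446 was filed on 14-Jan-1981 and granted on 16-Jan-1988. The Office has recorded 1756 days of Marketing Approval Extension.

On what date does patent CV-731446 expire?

(a) grant + 17 years → 16 January 2005.
(b) filing + 20 years → 14 January 2001.
Later of the two: 16 January 2005.
Marketing Approval Extension: 1756 days claimed exceeds the 1328-day cap, so +1328 days → 5 September 2008.

September 5, 2008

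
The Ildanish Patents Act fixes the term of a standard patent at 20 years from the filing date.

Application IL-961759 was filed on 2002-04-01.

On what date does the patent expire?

Filing date + 20 years → 1 April 2022.

2022-04-01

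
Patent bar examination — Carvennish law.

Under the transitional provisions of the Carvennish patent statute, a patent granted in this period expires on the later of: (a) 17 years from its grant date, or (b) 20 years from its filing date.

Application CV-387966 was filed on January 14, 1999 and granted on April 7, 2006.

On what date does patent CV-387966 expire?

April 7, 2023

(a) grant + 17 years → 7 April 2023.
(b) filing + 20 years → 14 January 2019.
Later of the two: 7 April 2023.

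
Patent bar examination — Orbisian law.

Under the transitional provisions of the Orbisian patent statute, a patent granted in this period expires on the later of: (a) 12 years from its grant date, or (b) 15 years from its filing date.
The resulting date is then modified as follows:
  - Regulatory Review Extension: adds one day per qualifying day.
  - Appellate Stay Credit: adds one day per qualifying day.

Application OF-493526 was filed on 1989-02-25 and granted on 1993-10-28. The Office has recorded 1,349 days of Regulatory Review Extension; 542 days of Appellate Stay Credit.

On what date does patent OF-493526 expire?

(a) grant + 12 years → 28 October 2005.
(b) filing + 15 years → 25 February 2004.
Later of the two: 28 October 2005.
Regulatory Review Extension: +1349 days → 8 July 2009.
Appellate Stay Credit: +542 days → 1 January 2011.

January 1, 2011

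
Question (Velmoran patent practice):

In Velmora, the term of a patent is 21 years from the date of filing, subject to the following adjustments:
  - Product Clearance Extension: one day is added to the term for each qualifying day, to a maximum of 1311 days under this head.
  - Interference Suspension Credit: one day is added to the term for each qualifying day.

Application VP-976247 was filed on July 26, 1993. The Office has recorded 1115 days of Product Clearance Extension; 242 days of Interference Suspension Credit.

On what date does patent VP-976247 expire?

Base term: filing date + 21 years → 26 July 2014.
Product Clearance Extension: 1115 days (within the 1311-day cap) → +1115 days → 14 August 2017.
Interference Suspension Credit: +242 days → 13 April 2018.

2018-04-13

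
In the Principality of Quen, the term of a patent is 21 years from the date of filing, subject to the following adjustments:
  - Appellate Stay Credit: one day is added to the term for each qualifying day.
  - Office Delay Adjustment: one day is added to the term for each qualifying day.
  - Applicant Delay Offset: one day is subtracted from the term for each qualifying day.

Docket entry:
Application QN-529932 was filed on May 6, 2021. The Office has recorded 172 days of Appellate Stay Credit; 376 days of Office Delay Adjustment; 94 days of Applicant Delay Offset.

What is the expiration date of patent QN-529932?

Base term: filing date + 21 years → 6 May 2042.
Appellate Stay Credit: +172 days → 25 October 2042.
Office Delay Adjustment: +376 days → 5 November 2043.
Applicant Delay Offset: −94 days → 3 August 2043.

August 3, 2043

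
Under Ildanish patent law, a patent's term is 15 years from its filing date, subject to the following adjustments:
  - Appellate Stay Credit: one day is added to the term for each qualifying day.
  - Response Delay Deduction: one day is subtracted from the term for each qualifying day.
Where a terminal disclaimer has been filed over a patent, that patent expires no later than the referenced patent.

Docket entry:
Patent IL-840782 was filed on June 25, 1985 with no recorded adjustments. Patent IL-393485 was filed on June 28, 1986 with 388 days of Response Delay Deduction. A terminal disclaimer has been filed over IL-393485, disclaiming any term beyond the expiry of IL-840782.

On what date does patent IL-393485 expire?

Natural term of IL-393485:
  Base: filing + 15 years → 28 June 2001.
  Response Delay Deduction: −388 days → 5 June 2000.
Expiry of referenced patent IL-840782:
  Base: filing + 15 years → 25 June 2000.
Terminal disclaimer: IL-393485 expires on the earlier of 5 June 2000 and 25 June 2000.

2000-06-05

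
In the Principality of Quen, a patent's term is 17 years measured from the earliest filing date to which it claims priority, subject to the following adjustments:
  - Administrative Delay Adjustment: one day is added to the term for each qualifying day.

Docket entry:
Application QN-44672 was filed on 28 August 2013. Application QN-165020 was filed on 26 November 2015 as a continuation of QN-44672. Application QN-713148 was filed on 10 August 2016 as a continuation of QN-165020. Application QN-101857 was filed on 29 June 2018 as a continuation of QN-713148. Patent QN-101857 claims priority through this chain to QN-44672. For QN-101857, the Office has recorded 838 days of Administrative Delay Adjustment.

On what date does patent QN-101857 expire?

Earliest priority filing: 28 August 2013.
Base term: 28 August 2013 + 17 years → 28 August 2030.
Administrative Delay Adjustment: +838 days → 13 December 2032.

2032-12-13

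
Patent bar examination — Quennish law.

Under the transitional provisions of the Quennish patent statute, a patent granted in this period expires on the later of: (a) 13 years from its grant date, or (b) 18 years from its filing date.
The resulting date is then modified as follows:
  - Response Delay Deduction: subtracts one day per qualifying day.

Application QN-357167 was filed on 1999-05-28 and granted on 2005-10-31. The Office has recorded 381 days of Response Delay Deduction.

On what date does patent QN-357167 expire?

(a) grant + 13 years → 31 October 2018.
(b) filing + 18 years → 28 May 2017.
Later of the two: 31 October 2018.
Response Delay Deduction: −381 days → 15 October 2017.

October 15, 2017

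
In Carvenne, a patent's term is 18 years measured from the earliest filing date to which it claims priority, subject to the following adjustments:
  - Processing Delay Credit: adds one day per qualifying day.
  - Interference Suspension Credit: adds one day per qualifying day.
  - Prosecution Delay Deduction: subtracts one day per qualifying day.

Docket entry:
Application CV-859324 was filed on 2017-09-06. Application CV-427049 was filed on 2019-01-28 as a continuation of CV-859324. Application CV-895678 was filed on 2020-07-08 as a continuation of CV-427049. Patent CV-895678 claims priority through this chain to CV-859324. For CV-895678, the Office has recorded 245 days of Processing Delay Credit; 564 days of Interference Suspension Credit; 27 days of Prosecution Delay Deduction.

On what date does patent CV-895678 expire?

2037-10-27

Earliest priority filing: 6 September 2017.
Base term: 6 September 2017 + 18 years → 6 September 2035.
Processing Delay Credit: +245 days → 8 May 2036.
Interference Suspension Credit: +564 days → 23 November 2037.
Prosecution Delay Deduction: −27 days → 27 October 2037.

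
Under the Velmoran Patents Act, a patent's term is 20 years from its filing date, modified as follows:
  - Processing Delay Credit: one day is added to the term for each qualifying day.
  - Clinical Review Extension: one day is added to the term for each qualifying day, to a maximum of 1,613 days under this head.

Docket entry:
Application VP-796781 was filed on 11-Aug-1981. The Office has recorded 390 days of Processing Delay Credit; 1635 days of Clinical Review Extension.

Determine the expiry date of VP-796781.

Base term: filing date + 20 years → 11 August 2001.
Processing Delay Credit: +390 days → 5 September 2002.
Clinical Review Extension: 1635 days claimed exceeds the 1613-day cap, so +1613 days → 4 February 2007.

2007-02-04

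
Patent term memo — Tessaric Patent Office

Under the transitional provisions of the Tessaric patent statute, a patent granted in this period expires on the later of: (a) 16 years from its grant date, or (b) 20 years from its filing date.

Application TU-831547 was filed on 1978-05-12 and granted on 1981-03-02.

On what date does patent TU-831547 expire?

1998-05-12

(a) grant + 16 years → 2 March 1997.
(b) filing + 20 years → 12 May 1998.
Later of the two: 12 May 1998.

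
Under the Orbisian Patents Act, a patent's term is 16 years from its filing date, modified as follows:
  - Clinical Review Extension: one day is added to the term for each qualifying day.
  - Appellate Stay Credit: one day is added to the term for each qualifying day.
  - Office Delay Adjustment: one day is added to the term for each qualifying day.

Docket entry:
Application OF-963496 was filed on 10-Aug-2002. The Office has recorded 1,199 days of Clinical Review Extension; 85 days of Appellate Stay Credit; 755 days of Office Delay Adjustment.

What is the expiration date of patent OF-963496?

Base term: filing date + 16 years → 10 August 2018.
Clinical Review Extension: +1199 days → 21 November 2021.
Appellate Stay Credit: +85 days → 14 February 2022.
Office Delay Adjustment: +755 days → 10 March 2024.

2024-03-10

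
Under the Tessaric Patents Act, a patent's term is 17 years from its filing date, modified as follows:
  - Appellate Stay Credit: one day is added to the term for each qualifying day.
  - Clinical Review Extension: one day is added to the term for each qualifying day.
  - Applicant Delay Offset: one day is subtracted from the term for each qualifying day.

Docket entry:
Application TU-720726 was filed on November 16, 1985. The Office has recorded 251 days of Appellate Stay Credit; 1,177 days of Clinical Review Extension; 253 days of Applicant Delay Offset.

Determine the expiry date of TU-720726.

Base term: filing date + 17 years → 16 November 2002.
Appellate Stay Credit: +251 days → 25 July 2003.
Clinical Review Extension: +1177 days → 14 October 2006.
Applicant Delay Offset: −253 days → 3 February 2006.

February 3, 2006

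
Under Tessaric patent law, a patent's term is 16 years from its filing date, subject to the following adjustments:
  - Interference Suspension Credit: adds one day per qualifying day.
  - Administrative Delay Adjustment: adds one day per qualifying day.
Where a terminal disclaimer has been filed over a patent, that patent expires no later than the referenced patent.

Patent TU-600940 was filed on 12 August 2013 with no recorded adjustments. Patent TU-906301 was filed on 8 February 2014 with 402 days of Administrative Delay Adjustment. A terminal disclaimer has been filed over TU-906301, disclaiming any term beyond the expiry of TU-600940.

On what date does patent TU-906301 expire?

Natural term of TU-906301:
  Base: filing + 16 years → 8 February 2030.
  Administrative Delay Adjustment: +402 days → 17 March 2031.
Expiry of referenced patent TU-600940:
  Base: filing + 16 years → 12 August 2029.
Terminal disclaimer: TU-906301 expires on the earlier of 17 March 2031 and 12 August 2029.

August 12, 2029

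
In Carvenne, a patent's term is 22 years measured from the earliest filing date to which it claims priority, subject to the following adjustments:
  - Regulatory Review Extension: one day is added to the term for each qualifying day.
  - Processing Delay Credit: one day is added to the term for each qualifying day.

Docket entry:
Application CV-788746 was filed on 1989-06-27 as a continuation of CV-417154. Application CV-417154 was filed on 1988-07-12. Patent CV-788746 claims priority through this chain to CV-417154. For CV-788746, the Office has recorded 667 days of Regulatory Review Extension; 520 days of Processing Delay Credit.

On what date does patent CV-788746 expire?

October 11, 2013

Earliest priority filing: 12 July 1988.
Base term: 12 July 1988 + 22 years → 12 July 2010.
Regulatory Review Extension: +667 days → 9 May 2012.
Processing Delay Credit: +520 days → 11 October 2013.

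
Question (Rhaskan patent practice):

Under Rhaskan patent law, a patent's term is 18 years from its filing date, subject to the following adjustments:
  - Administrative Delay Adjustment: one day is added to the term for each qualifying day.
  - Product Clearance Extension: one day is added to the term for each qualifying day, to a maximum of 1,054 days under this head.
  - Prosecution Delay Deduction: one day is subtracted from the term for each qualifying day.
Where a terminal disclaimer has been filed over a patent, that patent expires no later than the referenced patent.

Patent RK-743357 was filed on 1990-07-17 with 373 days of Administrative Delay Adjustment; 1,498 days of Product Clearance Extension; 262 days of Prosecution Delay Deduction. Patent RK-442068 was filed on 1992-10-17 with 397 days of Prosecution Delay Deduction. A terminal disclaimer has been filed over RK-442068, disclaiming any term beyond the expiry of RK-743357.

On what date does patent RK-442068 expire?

2009-09-15

Natural term of RK-442068:
  Base: filing + 18 years → 17 October 2010.
  Prosecution Delay Deduction: −397 days → 15 September 2009.
Expiry of referenced patent RK-743357:
  Base: filing + 18 years → 17 July 2008.
  Administrative Delay Adjustment: +373 days → 25 July 2009.
  Product Clearance Extension: 1498 days claimed exceeds the 1054-day cap, so +1054 days → 13 June 2012.
  Prosecution Delay Deduction: −262 days → 25 September 2011.
Terminal disclaimer: RK-442068 expires on the earlier of 15 September 2009 and 25 September 2011.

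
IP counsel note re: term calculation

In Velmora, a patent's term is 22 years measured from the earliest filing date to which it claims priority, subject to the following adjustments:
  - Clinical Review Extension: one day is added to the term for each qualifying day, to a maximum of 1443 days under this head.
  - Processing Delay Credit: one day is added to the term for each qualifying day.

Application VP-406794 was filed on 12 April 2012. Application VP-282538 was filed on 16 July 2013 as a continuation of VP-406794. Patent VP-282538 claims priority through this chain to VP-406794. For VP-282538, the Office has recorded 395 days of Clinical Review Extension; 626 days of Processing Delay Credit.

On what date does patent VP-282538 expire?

Earliest priority filing: 12 April 2012.
Base term: 12 April 2012 + 22 years → 12 April 2034.
Clinical Review Extension: 395 days (within the 1443-day cap) → +395 days → 12 May 2035.
Processing Delay Credit: +626 days → 27 January 2037.

2037-01-27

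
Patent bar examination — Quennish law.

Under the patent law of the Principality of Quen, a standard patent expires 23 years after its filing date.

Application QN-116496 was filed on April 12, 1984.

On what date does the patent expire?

2007-04-12

Filing date + 23 years → 12 April 2007.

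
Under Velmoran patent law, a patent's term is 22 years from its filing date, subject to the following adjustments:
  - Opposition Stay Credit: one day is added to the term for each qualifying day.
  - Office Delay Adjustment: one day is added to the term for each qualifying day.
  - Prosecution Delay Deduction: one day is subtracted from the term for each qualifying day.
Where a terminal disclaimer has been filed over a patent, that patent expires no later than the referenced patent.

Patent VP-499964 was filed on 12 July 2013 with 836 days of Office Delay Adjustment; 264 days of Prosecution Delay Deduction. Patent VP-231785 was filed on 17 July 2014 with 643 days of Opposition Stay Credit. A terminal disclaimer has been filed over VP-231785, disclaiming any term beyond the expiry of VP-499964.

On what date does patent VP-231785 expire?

February 3, 2037

Natural term of VP-231785:
  Base: filing + 22 years → 17 July 2036.
  Opposition Stay Credit: +643 days → 21 April 2038.
Expiry of referenced patent VP-499964:
  Base: filing + 22 years → 12 July 2035.
  Office Delay Adjustment: +836 days → 25 October 2037.
  Prosecution Delay Deduction: −264 days → 3 February 2037.
Terminal disclaimer: VP-231785 expires on the earlier of 21 April 2038 and 3 February 2037.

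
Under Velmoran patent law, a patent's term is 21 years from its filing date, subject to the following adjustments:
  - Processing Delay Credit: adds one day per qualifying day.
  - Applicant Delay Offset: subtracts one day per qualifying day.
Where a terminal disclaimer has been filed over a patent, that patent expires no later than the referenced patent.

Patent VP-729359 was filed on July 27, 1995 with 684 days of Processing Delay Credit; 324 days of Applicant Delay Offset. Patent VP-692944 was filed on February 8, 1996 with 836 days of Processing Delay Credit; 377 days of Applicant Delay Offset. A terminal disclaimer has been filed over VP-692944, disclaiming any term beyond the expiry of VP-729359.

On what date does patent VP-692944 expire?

Natural term of VP-692944:
  Base: filing + 21 years → 8 February 2017.
  Processing Delay Credit: +836 days → 25 May 2019.
  Applicant Delay Offset: −377 days → 13 May 2018.
Expiry of referenced patent VP-729359:
  Base: filing + 21 years → 27 July 2016.
  Processing Delay Credit: +684 days → 11 June 2018.
  Applicant Delay Offset: −324 days → 22 July 2017.
Terminal disclaimer: VP-692944 expires on the earlier of 13 May 2018 and 22 July 2017.

2017-07-22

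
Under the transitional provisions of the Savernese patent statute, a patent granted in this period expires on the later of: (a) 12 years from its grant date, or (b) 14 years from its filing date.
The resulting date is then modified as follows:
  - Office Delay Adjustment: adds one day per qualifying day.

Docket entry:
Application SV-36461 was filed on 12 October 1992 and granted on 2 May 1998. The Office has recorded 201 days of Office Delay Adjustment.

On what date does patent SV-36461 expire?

(a) grant + 12 years → 2 May 2010.
(b) filing + 14 years → 12 October 2006.
Later of the two: 2 May 2010.
Office Delay Adjustment: +201 days → 19 November 2010.

November 19, 2010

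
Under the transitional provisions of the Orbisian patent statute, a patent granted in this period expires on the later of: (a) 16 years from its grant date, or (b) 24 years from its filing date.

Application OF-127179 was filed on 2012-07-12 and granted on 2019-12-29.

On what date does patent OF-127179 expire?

2036-07-12

(a) grant + 16 years → 29 December 2035.
(b) filing + 24 years → 12 July 2036.
Later of the two: 12 July 2036.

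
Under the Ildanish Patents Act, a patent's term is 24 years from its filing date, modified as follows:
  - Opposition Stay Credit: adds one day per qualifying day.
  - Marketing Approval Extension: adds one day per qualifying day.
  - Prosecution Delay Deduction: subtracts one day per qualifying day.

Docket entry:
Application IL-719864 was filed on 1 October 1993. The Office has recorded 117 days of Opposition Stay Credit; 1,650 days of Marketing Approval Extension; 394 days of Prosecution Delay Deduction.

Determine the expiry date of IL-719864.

Base term: filing date + 24 years → 1 October 2017.
Opposition Stay Credit: +117 days → 26 January 2018.
Marketing Approval Extension: +1650 days → 3 August 2022.
Prosecution Delay Deduction: −394 days → 5 July 2021.

July 5, 2021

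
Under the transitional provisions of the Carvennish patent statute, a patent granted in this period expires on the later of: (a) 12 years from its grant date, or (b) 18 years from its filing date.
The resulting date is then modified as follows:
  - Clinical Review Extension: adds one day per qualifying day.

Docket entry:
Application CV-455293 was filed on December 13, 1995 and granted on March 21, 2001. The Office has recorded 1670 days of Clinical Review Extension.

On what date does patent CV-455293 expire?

(a) grant + 12 years → 21 March 2013.
(b) filing + 18 years → 13 December 2013.
Later of the two: 13 December 2013.
Clinical Review Extension: +1670 days → 10 July 2018.

July 10, 2018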